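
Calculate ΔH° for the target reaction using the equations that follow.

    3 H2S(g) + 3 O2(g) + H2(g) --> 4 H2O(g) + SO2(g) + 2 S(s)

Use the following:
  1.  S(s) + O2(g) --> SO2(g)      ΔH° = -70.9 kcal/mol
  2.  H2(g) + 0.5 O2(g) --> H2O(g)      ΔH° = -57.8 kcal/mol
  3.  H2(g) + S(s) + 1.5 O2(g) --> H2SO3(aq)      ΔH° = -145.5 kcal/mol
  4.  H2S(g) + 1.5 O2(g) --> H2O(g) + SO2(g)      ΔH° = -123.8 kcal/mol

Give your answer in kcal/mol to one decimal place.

ΔH° = -287.4 kcal/mol

eq. 1 reversed and × 2: (-2)·(-70.9) = +141.8 kcal/mol
eq. 2 as written: -57.8 kcal/mol
eq. 3: not needed.
eq. 4 × 3: (3)·(-123.8) = -371.4 kcal/mol
By Hess's law, ΔH° = (+141.8) + (-57.8) + (-371.4) = -287.4 kcal/mol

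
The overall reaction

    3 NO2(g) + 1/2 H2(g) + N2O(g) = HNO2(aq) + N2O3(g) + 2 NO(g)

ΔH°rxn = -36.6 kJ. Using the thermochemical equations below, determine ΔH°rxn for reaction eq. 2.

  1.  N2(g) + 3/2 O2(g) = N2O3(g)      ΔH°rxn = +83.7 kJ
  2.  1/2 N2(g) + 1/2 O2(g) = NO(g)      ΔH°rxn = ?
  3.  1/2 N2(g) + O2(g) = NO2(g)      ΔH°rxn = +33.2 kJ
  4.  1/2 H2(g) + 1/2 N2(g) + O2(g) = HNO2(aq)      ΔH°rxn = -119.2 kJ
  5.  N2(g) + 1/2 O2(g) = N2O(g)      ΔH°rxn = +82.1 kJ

ΔH°rxn = 90.3 kJ

eq. 1 as written (N2O3(g) already on the product side): +83.7 kJ
eq. 2 × 2 (scale by 2 for the 2 NO(g)): contributes 2·x
eq. 3 reversed and × 3 (NO2(g) must end up as a reactant; ×3 to match 3 NO2(g) in the target): (-3)·(+33.2) = -99.6 kJ
eq. 4 as written (HNO2(aq) already on the product side): -119.2 kJ
eq. 5 reversed (N2O(g) must end up as a reactant): -82.1 kJ
-36.6 = (+83.7) + (-99.6) + (-119.2) + (-82.1) + 2·x
x = (-36.6 − (-217.2)) / (2) = 90.3 kJ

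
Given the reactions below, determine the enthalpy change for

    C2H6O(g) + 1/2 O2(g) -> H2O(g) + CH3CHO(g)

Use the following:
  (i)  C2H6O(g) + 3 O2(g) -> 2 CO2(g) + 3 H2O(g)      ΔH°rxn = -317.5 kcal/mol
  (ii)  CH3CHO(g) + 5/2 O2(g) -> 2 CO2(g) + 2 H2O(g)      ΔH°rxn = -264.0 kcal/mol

(i) as written (C2H6O(g) already on the reactant side): -317.5 kcal/mol
(ii) reversed (CH3CHO(g) must end up as a product): +264.0 kcal/mol
By Hess's law, ΔH°rxn = (1)·(-317.5) + (-1)·(-264.0) = -53.5 kcal/mol

ΔH°rxn = -53.5 kcal/mol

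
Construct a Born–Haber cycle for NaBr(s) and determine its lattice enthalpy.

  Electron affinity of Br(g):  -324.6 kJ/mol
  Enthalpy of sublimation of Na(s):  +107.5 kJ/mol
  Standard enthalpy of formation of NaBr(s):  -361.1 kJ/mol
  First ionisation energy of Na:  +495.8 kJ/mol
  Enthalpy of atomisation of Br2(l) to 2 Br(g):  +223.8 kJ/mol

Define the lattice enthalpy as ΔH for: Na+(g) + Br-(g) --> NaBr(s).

U = -751.7 kJ/mol

ΔHf° = 1·ΔHsub + 1·(ΣIE) + 1/2·D(Br2) + 1·EA + U
-361.1 = 1·(+107.5) + 1·(+495.8) + 1/2·(+223.8) + 1·(-324.6) + U
U = -361.1 − (+390.6) = -751.7 kJ/mol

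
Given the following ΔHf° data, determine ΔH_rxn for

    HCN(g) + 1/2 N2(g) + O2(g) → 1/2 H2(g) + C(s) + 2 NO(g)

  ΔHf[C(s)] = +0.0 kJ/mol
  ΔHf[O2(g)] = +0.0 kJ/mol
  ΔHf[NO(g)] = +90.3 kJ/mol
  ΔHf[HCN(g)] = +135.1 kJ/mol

ΔH°rxn = Σ nΔHf°(products) − Σ nΔHf°(reactants).
Products: 1/2·(+0.0) + 1·(+0.0) + 2·(+90.3) = +180.6
Reactants: 1·(+135.1) + 1/2·(+0.0) + 1·(+0.0) = +135.1
ΔH_rxn = (+180.6) − (+135.1) = 45.5 kJ/mol

ΔH_rxn = 45.5 kJ/mol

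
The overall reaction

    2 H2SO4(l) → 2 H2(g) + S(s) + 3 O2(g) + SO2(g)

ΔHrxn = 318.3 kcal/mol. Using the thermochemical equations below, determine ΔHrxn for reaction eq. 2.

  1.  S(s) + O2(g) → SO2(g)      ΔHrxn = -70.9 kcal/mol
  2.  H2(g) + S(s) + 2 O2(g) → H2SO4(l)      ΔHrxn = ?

ΔHrxn = -194.6 kcal/mol

eq. 1 as written (SO2(g) already on the product side): -70.9 kcal/mol
eq. 2 reversed and × 2 (reverse to put H2SO4(l) on the reactant side; scale by 2 for the 2 H2SO4(l)): contributes −2·x
+318.3 = (-70.9) − 2·x
x = (+318.3 − (-70.9)) / (-2) = -194.6 kcal/mol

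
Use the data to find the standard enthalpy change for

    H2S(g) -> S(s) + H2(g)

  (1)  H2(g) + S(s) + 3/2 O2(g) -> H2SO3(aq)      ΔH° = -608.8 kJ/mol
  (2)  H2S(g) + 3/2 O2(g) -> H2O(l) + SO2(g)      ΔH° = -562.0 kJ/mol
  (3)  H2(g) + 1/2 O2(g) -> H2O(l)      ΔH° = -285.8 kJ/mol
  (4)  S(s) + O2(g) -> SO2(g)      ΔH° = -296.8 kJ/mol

(1): not needed.
(2) as written: -562.0 kJ/mol
(3) reversed: +285.8 kJ/mol
(4) reversed: +296.8 kJ/mol
Combining the equations, ΔH° = (1)·(-562.0) + (-1)·(-285.8) + (-1)·(-296.8) = 20.6 kJ/mol

ΔH° = 20.6 kJ/mol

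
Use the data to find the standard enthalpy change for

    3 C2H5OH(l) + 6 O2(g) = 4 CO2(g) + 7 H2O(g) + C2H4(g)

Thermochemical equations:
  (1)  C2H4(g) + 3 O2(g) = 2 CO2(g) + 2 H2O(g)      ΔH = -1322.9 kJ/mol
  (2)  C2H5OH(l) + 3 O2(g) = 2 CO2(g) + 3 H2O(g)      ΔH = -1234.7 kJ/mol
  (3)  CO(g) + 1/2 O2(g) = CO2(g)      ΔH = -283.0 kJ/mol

(1) reversed (reverse to put C2H4(g) on the product side): +1322.9 kJ/mol
(2) × 3 (scale by 3 for the 3 C2H5OH(l)): (3)·(-1234.7) = -3704.1 kJ/mol
(3): not needed (CO(g) appears nowhere else).
Summing the manipulated equations, ΔH = (+1322.9) + (-3704.1) = -2381.2 kJ/mol

ΔH = -2381.2 kJ/mol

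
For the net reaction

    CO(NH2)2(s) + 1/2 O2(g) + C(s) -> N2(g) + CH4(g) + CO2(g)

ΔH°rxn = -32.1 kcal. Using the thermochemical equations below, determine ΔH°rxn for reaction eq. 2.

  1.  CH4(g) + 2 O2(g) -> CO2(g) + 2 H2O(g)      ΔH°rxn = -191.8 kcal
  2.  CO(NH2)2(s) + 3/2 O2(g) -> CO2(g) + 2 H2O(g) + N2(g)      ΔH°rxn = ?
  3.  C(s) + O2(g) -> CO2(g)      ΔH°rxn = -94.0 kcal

eq. 1 reversed: +191.8 kcal
eq. 2 as written: contributes x
eq. 3 as written: -94.0 kcal
-32.1 = (+191.8) + (-94.0) + x
x = (-32.1 − (+97.8)) / (1) = -129.9 kcal

ΔH°rxn = -129.9 kcal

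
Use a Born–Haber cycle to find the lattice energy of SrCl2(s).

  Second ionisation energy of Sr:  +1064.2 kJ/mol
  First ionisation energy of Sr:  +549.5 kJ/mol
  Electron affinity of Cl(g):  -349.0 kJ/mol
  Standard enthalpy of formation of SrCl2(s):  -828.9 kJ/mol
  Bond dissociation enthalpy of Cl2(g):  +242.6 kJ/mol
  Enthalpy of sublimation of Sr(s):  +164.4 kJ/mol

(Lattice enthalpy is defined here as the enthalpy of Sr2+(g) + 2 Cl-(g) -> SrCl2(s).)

U = -2151.6 kJ/mol

ΔHf° = 1·ΔHsub + 1·(ΣIE) + 1·D(Cl2) + 2·EA + U
-828.9 = 1·(+164.4) + 1·(+1613.7) + 1·(+242.6) + 2·(-349.0) + U
U = -828.9 − (+1322.7) = -2151.6 kJ/mol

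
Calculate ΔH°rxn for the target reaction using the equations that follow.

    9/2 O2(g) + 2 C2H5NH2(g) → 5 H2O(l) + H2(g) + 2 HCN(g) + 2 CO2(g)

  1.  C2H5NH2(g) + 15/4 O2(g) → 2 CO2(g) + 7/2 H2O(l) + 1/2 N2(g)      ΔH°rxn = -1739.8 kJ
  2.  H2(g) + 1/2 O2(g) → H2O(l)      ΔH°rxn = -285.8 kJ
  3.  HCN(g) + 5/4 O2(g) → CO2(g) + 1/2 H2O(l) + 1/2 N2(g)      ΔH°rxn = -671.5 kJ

eq. 1 × 2 (scale by 2 for the 2 C2H5NH2(g)): (2)·(-1739.8) = -3479.6 kJ
eq. 2 reversed (H2(g) must end up as a product): +285.8 kJ
eq. 3 reversed and × 2 (reverse to put HCN(g) on the product side; scale by 2 for the 2 HCN(g)): (-2)·(-671.5) = +1343.0 kJ
Summing the manipulated equations, ΔH°rxn = (-3479.6) + (+285.8) + (+1343.0) = -1850.8 kJ

ΔH°rxn = -1850.8 kJ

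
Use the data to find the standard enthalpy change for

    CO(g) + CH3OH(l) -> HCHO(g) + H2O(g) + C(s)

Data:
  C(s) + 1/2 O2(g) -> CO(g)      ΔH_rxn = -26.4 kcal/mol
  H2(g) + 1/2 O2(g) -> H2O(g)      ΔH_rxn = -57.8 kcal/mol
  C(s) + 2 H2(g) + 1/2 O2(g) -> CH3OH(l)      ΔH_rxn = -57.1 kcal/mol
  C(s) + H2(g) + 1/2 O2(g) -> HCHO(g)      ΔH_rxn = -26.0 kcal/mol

ΔH_rxn = -0.3 kcal/mol

equation 1 reversed (reverse to put CO(g) on the reactant side): +26.4 kcal/mol
equation 2 as written (H2O(g) already on the product side): -57.8 kcal/mol
equation 3 reversed (reverse to put CH3OH(l) on the reactant side): +57.1 kcal/mol
equation 4 as written (HCHO(g) already on the product side): -26.0 kcal/mol
ΔH_rxn = (+26.4) + (-57.8) + (+57.1) + (-26.0) = -0.3 kcal/mol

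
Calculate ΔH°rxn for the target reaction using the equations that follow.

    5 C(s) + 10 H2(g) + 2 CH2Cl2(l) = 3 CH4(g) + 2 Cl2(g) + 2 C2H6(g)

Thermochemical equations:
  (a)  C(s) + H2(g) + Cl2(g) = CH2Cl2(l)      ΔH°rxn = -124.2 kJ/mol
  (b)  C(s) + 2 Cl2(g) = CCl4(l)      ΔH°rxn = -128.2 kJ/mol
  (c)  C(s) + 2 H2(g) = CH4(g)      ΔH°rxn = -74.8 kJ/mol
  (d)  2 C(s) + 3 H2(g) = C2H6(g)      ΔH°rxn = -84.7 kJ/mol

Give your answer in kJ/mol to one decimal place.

(a) reversed and × 2: (-2)·(-124.2) = +248.4 kJ/mol
(b): not needed.
(c) × 3: (3)·(-74.8) = -224.4 kJ/mol
(d) × 2: (2)·(-84.7) = -169.4 kJ/mol
By Hess's law, ΔH°rxn = (-2)·(-124.2) + (3)·(-74.8) + (2)·(-84.7) = -145.4 kJ/mol

ΔH°rxn = -145.4 kJ/mol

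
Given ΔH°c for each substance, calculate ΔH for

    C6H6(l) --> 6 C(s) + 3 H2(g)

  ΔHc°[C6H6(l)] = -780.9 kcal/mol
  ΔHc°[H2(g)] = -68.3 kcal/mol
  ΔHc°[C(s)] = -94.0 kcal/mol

Using ΔH = Σ nΔHc°(reactants) − Σ nΔHc°(products):
= [1·(-780.9)] − [6·(-94.0) + 3·(-68.3)]
= -12.0 kcal/mol

ΔH = -12.0 kcal/mol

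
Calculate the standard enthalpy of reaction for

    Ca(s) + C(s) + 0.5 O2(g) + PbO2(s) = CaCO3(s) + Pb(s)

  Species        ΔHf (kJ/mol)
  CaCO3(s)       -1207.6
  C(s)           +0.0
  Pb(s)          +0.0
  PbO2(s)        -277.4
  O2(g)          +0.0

ΔH°rxn = -930.2 kJ/mol

Products: 1·(-1207.6) + 1·(+0.0) = -1207.6
Reactants: 1·(+0.0) + 1·(+0.0) + 1/2·(+0.0) + 1·(-277.4) = -277.4
ΔH°rxn = (-1207.6) − (-277.4) = -930.2 kJ/mol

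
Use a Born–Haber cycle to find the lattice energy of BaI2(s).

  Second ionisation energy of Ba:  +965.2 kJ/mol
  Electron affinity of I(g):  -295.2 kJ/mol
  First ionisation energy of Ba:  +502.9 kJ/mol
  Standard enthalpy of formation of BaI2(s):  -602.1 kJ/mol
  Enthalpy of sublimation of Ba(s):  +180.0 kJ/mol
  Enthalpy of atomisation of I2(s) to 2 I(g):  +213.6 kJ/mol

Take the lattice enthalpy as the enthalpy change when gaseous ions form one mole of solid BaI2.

U = -1873.4 kJ/mol

ΔHf° = 1·ΔHsub + 1·(ΣIE) + 1·D(I2) + 2·EA + U
-602.1 = 1·(+180.0) + 1·(+1468.1) + 1·(+213.6) + 2·(-295.2) + U
U = -602.1 − (+1271.3) = -1873.4 kJ/mol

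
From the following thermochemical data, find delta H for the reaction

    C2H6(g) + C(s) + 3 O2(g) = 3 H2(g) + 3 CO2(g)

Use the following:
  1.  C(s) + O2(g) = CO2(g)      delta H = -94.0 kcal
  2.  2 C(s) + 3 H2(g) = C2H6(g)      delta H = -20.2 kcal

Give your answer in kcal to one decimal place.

eq. 1 × 3 (scale by 3 for the 3 CO2(g)): (3)·(-94.0) = -282.0 kcal
eq. 2 reversed (reverse to put C2H6(g) on the reactant side): +20.2 kcal
delta H = (3)·(-94.0) + (-1)·(-20.2) = -261.8 kcal

delta H = -261.8 kcal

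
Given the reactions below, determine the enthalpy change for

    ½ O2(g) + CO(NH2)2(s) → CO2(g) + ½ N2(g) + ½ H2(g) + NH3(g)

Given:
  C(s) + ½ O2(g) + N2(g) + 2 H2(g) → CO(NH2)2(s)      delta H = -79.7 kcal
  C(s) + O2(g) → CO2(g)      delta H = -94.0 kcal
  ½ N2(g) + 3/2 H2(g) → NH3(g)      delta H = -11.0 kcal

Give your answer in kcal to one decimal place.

delta H = -25.3 kcal

equation 1 reversed (reverse to put CO(NH2)2(s) on the reactant side): +79.7 kcal
equation 2 as written (CO2(g) already on the product side): -94.0 kcal
equation 3 as written (NH3(g) already on the product side): -11.0 kcal
Summing the manipulated equations, delta H = (-1)·(-79.7) + (1)·(-94.0) + (1)·(-11.0) = -25.3 kcal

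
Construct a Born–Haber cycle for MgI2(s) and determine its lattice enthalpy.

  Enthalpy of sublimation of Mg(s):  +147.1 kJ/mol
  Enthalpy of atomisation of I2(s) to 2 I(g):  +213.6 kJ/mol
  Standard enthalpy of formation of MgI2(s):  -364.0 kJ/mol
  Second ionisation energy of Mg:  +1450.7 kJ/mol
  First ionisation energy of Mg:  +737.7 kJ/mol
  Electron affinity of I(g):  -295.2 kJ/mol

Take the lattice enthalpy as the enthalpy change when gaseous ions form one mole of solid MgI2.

U = -2322.7 kJ/mol

ΔHf° = 1·ΔHsub + 1·(ΣIE) + 1·D(I2) + 2·EA + U
-364.0 = 1·(+147.1) + 1·(+2188.4) + 1·(+213.6) + 2·(-295.2) + U
U = -364.0 − (+1958.7) = -2322.7 kJ/mol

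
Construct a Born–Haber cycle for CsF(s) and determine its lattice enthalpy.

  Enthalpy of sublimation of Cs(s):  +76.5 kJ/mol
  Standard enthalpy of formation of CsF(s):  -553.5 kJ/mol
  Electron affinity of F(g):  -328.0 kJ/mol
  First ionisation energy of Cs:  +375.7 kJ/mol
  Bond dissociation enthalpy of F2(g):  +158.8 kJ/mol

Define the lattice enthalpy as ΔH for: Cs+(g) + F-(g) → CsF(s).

U = -757.1 kJ/mol

ΔHf° = 1·ΔHsub + 1·(ΣIE) + 1/2·D(F2) + 1·EA + U
-553.5 = 1·(+76.5) + 1·(+375.7) + 1/2·(+158.8) + 1·(-328.0) + U
U = -553.5 − (+203.6) = -757.1 kJ/mol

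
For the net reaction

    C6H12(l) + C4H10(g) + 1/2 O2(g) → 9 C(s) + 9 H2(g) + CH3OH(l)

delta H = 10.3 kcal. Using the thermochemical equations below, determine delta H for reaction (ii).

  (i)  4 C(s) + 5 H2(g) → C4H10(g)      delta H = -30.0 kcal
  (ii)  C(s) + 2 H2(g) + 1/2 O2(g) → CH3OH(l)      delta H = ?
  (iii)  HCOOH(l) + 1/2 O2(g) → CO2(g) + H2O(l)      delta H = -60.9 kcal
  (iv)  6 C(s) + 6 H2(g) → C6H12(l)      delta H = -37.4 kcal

(i) reversed: +30.0 kcal
(ii) as written: contributes x
(iii): not needed.
(iv) reversed: +37.4 kcal
+10.3 = (+30.0) + (+37.4) + x
x = (+10.3 − (+67.4)) / (1) = -57.1 kcal

delta H = -57.1 kcal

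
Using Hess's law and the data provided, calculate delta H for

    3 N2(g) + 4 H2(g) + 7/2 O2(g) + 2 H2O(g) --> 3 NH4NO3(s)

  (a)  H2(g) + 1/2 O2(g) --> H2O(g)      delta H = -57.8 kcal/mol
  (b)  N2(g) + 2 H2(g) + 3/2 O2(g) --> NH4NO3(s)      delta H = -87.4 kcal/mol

(a) reversed and × 2 (reverse to put H2O(g) on the reactant side; ×2 to match 2 H2O(g) in the target): (-2)·(-57.8) = +115.6 kcal/mol
(b) × 3 (scale by 3 for the 3 NH4NO3(s)): (3)·(-87.4) = -262.2 kcal/mol
delta H = (+115.6) + (-262.2) = -146.6 kcal/mol

delta H = -146.6 kcal/mol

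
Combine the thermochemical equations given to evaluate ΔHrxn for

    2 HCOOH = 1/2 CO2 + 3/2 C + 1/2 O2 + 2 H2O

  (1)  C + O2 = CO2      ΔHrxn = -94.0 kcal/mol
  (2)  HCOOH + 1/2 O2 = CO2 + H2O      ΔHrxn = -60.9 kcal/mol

(1) reversed and × 3/2: (-3/2)·(-94.0) = +141.0 kcal/mol
(2) × 2: (2)·(-60.9) = -121.8 kcal/mol
ΔHrxn = (-3/2)·(-94.0) + (2)·(-60.9) = 19.2 kcal/mol

ΔHrxn = 19.2 kcal/mol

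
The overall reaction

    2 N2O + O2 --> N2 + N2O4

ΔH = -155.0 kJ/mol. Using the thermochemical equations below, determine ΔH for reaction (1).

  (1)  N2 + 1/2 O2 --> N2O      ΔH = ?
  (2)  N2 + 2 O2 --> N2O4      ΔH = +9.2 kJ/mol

(1) reversed and × 2: contributes −2·x
(2) as written: +9.2 kJ/mol
-155.0 = (+9.2) − 2·x
x = (-155.0 − (+9.2)) / (-2) = 82.1 kJ/mol

ΔH = 82.1 kJ/mol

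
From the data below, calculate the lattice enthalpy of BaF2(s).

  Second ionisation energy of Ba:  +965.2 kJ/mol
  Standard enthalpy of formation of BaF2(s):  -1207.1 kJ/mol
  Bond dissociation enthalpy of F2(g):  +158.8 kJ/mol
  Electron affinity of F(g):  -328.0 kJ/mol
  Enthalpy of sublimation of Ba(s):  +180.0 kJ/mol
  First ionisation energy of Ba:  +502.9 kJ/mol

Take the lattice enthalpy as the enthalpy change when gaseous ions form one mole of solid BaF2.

ΔHf° = 1·ΔHsub + 1·(ΣIE) + 1·D(F2) + 2·EA + U
-1207.1 = 1·(+180.0) + 1·(+1468.1) + 1·(+158.8) + 2·(-328.0) + U
U = -1207.1 − (+1150.9) = -2358.0 kJ/mol

U = -2358.0 kJ/mol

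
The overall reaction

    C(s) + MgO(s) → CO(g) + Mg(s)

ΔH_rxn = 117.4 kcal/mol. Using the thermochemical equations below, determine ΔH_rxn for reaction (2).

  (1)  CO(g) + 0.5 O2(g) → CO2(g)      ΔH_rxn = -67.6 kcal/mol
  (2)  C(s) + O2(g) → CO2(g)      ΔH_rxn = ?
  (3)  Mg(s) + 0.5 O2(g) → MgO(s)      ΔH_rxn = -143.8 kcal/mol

(1) reversed (reverse to put CO(g) on the product side): +67.6 kcal/mol
(2) as written (C(s) already on the reactant side): contributes x
(3) reversed (reverse to put MgO(s) on the reactant side): +143.8 kcal/mol
+117.4 = (+67.6) + (+143.8) + x
x = (+117.4 − (+211.4)) / (1) = -94.0 kcal/mol

ΔH_rxn = -94.0 kcal/mol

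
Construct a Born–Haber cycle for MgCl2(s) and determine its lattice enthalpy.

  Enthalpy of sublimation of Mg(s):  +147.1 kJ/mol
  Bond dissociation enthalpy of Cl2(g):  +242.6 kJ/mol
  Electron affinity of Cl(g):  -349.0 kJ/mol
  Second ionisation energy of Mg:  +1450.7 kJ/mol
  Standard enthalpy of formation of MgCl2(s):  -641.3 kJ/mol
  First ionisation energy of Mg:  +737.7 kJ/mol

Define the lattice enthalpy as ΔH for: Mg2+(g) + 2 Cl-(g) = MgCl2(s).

U = -2521.4 kJ/mol

ΔHf° = 1·ΔHsub + 1·(ΣIE) + 1·D(Cl2) + 2·EA + U
-641.3 = 1·(+147.1) + 1·(+2188.4) + 1·(+242.6) + 2·(-349.0) + U
U = -641.3 − (+1880.1) = -2521.4 kJ/mol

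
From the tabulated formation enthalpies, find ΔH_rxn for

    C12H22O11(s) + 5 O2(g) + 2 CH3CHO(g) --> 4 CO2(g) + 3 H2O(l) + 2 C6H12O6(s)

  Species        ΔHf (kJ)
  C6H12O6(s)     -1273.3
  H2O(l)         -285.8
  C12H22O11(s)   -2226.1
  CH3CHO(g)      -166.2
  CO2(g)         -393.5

Products: 4·(-393.5) + 3·(-285.8) + 2·(-1273.3) = -4978.0
Reactants: 1·(-2226.1) + 5·(+0.0) + 2·(-166.2) = -2558.5
ΔH_rxn = (-4978.0) − (-2558.5) = -2419.5 kJ

ΔH_rxn = -2419.5 kJ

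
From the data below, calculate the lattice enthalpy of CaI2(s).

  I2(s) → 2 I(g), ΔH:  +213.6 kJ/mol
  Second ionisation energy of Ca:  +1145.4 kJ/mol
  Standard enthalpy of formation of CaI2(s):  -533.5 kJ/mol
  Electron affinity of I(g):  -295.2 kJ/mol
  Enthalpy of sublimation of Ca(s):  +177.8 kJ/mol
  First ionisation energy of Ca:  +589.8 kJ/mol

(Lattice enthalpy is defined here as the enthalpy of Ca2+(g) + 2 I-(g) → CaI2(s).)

ΔHf° = 1·ΔHsub + 1·(ΣIE) + 1·D(I2) + 2·EA + U
-533.5 = 1·(+177.8) + 1·(+1735.2) + 1·(+213.6) + 2·(-295.2) + U
U = -533.5 − (+1536.2) = -2069.7 kJ/mol

U = -2069.7 kJ/mol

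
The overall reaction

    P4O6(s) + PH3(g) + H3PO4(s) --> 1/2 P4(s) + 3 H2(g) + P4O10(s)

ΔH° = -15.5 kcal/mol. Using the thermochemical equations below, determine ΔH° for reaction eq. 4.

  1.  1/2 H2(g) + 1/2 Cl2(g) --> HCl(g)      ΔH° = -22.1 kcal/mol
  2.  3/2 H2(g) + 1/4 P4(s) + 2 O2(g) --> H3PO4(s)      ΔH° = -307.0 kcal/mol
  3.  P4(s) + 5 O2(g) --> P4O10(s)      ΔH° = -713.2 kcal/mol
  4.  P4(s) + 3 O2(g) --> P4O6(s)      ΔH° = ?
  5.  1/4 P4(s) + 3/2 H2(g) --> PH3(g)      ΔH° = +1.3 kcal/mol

eq. 1: not needed.
eq. 2 reversed: +307.0 kcal/mol
eq. 3 as written: -713.2 kcal/mol
eq. 4 reversed: contributes −x
eq. 5 reversed: -1.3 kcal/mol
-15.5 = (+307.0) + (-713.2) + (-1.3) − x
x = (-15.5 − (-407.5)) / (-1) = -392.0 kcal/mol

ΔH° = -392.0 kcal/mol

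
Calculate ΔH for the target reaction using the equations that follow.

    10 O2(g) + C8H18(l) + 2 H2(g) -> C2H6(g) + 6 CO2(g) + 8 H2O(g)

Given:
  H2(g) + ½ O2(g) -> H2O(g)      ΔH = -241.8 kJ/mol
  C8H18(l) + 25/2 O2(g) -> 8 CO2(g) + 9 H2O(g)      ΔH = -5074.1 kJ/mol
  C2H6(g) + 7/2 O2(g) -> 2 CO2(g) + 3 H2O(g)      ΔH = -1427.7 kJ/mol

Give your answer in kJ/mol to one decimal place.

equation 1 × 2 (×2 to match 2 H2(g) in the target): (2)·(-241.8) = -483.6 kJ/mol
equation 2 as written (C8H18(l) already on the reactant side): -5074.1 kJ/mol
equation 3 reversed (C2H6(g) must end up as a product): +1427.7 kJ/mol
Since enthalpy is a state function, ΔH = (-483.6) + (-5074.1) + (+1427.7) = -4130.0 kJ/mol

ΔH = -4130.0 kJ/mol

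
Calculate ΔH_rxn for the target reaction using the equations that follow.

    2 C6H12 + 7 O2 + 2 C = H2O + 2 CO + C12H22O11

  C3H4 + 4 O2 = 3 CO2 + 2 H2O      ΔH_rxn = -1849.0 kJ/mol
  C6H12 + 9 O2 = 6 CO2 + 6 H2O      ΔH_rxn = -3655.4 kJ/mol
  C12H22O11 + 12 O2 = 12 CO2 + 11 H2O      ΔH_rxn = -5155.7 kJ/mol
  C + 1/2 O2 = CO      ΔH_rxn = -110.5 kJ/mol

ΔH_rxn = -2376.1 kJ/mol

equation 1: not needed (C3H4 appears nowhere else).
equation 2 × 2 (×2 to match 2 C6H12 in the target): (2)·(-3655.4) = -7310.8 kJ/mol
equation 3 reversed (reverse to put C12H22O11 on the product side): +5155.7 kJ/mol
equation 4 × 2 (×2 to match 2 CO in the target): (2)·(-110.5) = -221.0 kJ/mol
ΔH_rxn = (2)·(-3655.4) + (-1)·(-5155.7) + (2)·(-110.5) = -2376.1 kJ/mol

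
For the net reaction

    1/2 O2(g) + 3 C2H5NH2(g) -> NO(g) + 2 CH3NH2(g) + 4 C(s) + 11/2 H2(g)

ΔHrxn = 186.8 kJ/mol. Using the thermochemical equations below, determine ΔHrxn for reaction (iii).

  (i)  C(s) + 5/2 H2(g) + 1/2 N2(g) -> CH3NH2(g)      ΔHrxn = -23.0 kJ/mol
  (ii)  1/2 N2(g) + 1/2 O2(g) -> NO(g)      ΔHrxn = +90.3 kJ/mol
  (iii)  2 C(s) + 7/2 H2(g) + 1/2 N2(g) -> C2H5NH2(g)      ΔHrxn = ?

ΔHrxn = -47.5 kJ/mol

(i) × 2: (2)·(-23.0) = -46.0 kJ/mol
(ii) as written: +90.3 kJ/mol
(iii) reversed and × 3: contributes −3·x
+186.8 = (-46.0) + (+90.3) − 3·x
x = (+186.8 − (+44.3)) / (-3) = -47.5 kJ/mol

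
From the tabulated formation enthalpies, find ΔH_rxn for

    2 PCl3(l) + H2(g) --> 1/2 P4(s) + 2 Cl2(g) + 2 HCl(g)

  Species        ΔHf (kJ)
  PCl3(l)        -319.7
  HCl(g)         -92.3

ΔH°rxn = Σ nΔHf°(products) − Σ nΔHf°(reactants).
Products: 1/2·(+0.0) + 2·(+0.0) + 2·(-92.3) = -184.6
Reactants: 2·(-319.7) + 1·(+0.0) = -639.4
ΔH_rxn = (-184.6) − (-639.4) = 454.8 kJ

ΔH_rxn = 454.8 kJ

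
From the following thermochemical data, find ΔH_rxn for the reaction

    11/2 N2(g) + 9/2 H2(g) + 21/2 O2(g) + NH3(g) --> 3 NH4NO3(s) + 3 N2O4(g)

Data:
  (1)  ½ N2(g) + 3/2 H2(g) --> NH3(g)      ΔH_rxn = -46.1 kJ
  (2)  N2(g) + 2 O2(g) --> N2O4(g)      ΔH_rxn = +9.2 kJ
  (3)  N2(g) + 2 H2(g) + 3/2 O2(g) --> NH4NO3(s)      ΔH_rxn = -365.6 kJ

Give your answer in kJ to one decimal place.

(1) reversed: +46.1 kJ
(2) × 3: (3)·(+9.2) = +27.6 kJ
(3) × 3: (3)·(-365.6) = -1096.8 kJ
ΔH_rxn = (+46.1) + (+27.6) + (-1096.8) = -1023.1 kJ

ΔH_rxn = -1023.1 kJ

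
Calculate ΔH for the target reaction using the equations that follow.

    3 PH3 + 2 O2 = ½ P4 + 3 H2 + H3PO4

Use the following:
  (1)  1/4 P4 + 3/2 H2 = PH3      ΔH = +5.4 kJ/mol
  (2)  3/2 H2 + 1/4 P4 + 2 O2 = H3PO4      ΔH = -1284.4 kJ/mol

(1) reversed and × 3: (-3)·(+5.4) = -16.2 kJ/mol
(2) as written: -1284.4 kJ/mol
By Hess's law, ΔH = (-16.2) + (-1284.4) = -1300.6 kJ/mol

ΔH = -1300.6 kJ/mol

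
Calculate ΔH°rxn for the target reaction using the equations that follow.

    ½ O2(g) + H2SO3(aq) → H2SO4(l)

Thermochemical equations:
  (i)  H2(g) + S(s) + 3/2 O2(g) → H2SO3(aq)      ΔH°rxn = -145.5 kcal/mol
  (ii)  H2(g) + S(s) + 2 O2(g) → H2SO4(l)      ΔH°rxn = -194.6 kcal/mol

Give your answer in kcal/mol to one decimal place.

ΔH°rxn = -49.1 kcal/mol

(i) reversed (H2SO3(aq) must end up as a reactant): +145.5 kcal/mol
(ii) as written (H2SO4(l) already on the product side): -194.6 kcal/mol
Combining the equations, ΔH°rxn = (-1)·(-145.5) + (1)·(-194.6) = -49.1 kcal/mol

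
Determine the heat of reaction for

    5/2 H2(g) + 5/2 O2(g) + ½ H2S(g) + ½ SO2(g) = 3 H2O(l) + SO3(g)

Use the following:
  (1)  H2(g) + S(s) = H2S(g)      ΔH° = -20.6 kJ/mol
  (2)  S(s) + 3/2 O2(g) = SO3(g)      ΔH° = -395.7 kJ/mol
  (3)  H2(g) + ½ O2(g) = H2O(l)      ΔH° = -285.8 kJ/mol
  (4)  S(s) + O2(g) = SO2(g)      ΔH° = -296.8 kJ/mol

(1) reversed and × 1/2: (-1/2)·(-20.6) = +10.3 kJ/mol
(2) as written: -395.7 kJ/mol
(3) × 3: (3)·(-285.8) = -857.4 kJ/mol
(4) reversed and × 1/2: (-1/2)·(-296.8) = +148.4 kJ/mol
ΔH° = (-1/2)·(-20.6) + (1)·(-395.7) + (3)·(-285.8) + (-1/2)·(-296.8) = -1094.4 kJ/mol

ΔH° = -1094.4 kJ/mol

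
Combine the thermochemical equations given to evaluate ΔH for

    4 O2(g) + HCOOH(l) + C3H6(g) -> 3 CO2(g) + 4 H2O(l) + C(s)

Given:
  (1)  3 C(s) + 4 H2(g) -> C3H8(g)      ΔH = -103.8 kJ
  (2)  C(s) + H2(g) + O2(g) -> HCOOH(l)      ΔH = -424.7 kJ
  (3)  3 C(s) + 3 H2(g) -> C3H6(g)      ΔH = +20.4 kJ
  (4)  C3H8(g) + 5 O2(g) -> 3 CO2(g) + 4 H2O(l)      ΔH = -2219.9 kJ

ΔH = -1919.4 kJ

(1) as written: -103.8 kJ
(2) reversed (reverse to put HCOOH(l) on the reactant side): +424.7 kJ
(3) reversed (C3H6(g) must end up as a reactant): -20.4 kJ
(4) as written (CO2(g) already on the product side): -2219.9 kJ
ΔH = (-103.8) + (+424.7) + (-20.4) + (-2219.9) = -1919.4 kJ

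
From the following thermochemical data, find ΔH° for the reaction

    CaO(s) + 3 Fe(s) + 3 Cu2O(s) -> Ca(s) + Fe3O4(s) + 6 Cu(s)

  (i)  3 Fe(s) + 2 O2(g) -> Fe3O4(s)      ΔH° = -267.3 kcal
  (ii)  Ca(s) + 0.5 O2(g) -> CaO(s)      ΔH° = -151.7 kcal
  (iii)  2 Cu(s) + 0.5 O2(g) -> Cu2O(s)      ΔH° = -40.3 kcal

(i) as written (Fe3O4(s) already on the product side): -267.3 kcal
(ii) reversed (reverse to put CaO(s) on the reactant side): +151.7 kcal
(iii) reversed and × 3 (reverse to put Cu2O(s) on the reactant side; ×3 to match 3 Cu2O(s) in the target): (-3)·(-40.3) = +120.9 kcal
Combining the equations, ΔH° = (1)·(-267.3) + (-1)·(-151.7) + (-3)·(-40.3) = 5.3 kcal

ΔH° = 5.3 kcal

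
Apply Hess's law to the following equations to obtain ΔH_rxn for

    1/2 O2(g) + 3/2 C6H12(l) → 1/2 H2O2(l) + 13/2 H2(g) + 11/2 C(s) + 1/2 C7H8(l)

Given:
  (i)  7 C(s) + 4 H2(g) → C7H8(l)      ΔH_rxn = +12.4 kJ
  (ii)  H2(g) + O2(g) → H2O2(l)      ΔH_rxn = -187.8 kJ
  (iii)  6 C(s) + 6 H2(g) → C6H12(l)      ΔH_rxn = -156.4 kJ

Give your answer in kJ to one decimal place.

ΔH_rxn = 146.9 kJ

(i) × 1/2 (scale by 1/2 for the 1/2 C7H8(l)): (1/2)·(+12.4) = +6.2 kJ
(ii) × 1/2 (scale by 1/2 for the 1/2 H2O2(l)): (1/2)·(-187.8) = -93.9 kJ
(iii) reversed and × 3/2 (reverse to put C6H12(l) on the reactant side; ×3/2 to match 3/2 C6H12(l) in the target): (-3/2)·(-156.4) = +234.6 kJ
Since enthalpy is a state function, ΔH_rxn = (1/2)·(+12.4) + (1/2)·(-187.8) + (-3/2)·(-156.4) = 146.9 kJ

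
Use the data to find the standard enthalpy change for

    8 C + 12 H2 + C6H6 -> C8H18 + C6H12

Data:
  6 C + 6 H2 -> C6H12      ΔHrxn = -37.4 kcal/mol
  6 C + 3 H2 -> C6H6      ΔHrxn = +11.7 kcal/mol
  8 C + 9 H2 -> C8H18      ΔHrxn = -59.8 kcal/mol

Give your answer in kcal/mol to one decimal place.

ΔHrxn = -108.9 kcal/mol

equation 1 as written: -37.4 kcal/mol
equation 2 reversed: -11.7 kcal/mol
equation 3 as written: -59.8 kcal/mol
ΔHrxn = (-37.4) + (-11.7) + (-59.8) = -108.9 kcal/mol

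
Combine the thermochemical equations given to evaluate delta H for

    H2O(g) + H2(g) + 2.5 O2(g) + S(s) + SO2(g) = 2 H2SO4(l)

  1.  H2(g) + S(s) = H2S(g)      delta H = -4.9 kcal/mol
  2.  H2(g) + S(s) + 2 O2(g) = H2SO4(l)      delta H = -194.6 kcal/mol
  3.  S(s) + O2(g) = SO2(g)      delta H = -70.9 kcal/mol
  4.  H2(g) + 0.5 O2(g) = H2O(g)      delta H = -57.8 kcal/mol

delta H = -260.5 kcal/mol

eq. 1: not needed (H2S(g) appears nowhere else).
eq. 2 × 2 (scale by 2 for the 2 H2SO4(l)): (2)·(-194.6) = -389.2 kcal/mol
eq. 3 reversed (reverse to put SO2(g) on the reactant side): +70.9 kcal/mol
eq. 4 reversed (reverse to put H2O(g) on the reactant side): +57.8 kcal/mol
Combining the equations, delta H = (2)·(-194.6) + (-1)·(-70.9) + (-1)·(-57.8) = -260.5 kcal/mol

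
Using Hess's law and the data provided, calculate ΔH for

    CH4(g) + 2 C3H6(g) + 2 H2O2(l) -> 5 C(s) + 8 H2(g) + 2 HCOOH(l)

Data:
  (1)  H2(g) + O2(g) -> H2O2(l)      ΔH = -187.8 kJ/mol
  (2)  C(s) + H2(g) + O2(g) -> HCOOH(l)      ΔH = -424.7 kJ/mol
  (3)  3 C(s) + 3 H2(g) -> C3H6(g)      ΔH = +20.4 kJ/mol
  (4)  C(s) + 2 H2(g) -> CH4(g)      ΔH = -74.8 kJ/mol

ΔH = -439.8 kJ/mol

(1) reversed and × 2: (-2)·(-187.8) = +375.6 kJ/mol
(2) × 2: (2)·(-424.7) = -849.4 kJ/mol
(3) reversed and × 2: (-2)·(+20.4) = -40.8 kJ/mol
(4) reversed: +74.8 kJ/mol
Combining the equations, ΔH = (-2)·(-187.8) + (2)·(-424.7) + (-2)·(+20.4) + (-1)·(-74.8) = -439.8 kJ/mol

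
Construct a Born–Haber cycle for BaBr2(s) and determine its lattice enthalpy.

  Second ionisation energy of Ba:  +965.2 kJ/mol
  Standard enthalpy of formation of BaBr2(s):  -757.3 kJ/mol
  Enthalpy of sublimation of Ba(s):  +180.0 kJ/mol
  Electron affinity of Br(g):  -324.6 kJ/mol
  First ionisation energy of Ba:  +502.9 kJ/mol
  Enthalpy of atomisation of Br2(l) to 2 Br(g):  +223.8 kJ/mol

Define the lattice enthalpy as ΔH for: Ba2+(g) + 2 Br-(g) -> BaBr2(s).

ΔHf° = 1·ΔHsub + 1·(ΣIE) + 1·D(Br2) + 2·EA + U
-757.3 = 1·(+180.0) + 1·(+1468.1) + 1·(+223.8) + 2·(-324.6) + U
U = -757.3 − (+1222.7) = -1980.0 kJ/mol

U = -1980.0 kJ/mol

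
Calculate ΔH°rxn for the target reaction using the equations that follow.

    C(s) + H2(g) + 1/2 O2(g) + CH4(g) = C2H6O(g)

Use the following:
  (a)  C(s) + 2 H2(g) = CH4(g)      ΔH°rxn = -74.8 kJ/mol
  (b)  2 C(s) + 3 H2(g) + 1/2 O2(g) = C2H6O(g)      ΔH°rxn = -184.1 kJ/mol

ΔH°rxn = -109.3 kJ/mol

(a) reversed (reverse to put CH4(g) on the reactant side): +74.8 kJ/mol
(b) as written (C2H6O(g) already on the product side): -184.1 kJ/mol
ΔH°rxn = (-1)·(-74.8) + (1)·(-184.1) = -109.3 kJ/mol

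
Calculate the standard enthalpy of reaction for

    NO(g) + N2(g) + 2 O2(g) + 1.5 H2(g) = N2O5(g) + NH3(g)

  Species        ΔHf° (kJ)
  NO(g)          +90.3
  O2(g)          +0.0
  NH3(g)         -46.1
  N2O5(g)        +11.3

ΔH° = -125.1 kJ

Products: 1·(+11.3) + 1·(-46.1) = -34.8
Reactants: 1·(+90.3) + 1·(+0.0) + 2·(+0.0) + 3/2·(+0.0) = +90.3
ΔH° = (-34.8) − (+90.3) = -125.1 kJ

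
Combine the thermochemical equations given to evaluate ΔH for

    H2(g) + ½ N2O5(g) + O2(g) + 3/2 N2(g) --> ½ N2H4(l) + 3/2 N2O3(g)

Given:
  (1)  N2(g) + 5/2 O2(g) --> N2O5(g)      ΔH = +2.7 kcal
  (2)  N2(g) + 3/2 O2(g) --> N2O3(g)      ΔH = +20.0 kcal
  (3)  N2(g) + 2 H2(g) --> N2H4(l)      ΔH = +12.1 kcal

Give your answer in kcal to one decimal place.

(1) reversed and × 1/2: (-1/2)·(+2.7) = -1.35 kcal
(2) × 3/2: (3/2)·(+20.0) = +30.0 kcal
(3) × 1/2: (1/2)·(+12.1) = +6.05 kcal
ΔH = (-1/2)·(+2.7) + (3/2)·(+20.0) + (1/2)·(+12.1) = 34.7 kcal

ΔH = 34.7 kcal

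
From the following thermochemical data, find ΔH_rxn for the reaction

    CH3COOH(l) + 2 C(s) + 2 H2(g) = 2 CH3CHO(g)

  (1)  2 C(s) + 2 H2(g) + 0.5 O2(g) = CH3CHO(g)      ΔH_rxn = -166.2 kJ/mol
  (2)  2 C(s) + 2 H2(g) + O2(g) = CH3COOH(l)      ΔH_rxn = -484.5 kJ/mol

(1) × 2 (×2 to match 2 CH3CHO(g) in the target): (2)·(-166.2) = -332.4 kJ/mol
(2) reversed (reverse to put CH3COOH(l) on the reactant side): +484.5 kJ/mol
ΔH_rxn = (-332.4) + (+484.5) = 152.1 kJ/mol

ΔH_rxn = 152.1 kJ/mol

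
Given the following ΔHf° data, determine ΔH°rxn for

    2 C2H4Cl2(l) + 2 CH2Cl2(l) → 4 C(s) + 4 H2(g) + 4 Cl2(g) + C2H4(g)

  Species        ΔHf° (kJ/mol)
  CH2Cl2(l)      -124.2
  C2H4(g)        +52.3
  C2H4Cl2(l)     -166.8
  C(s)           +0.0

ΔH°rxn = 634.3 kJ/mol

ΔH°rxn = Σ nΔHf°(products) − Σ nΔHf°(reactants).
Products: 4·(+0.0) + 4·(+0.0) + 4·(+0.0) + 1·(+52.3) = +52.3
Reactants: 2·(-166.8) + 2·(-124.2) = -582.0
ΔH°rxn = (+52.3) − (-582.0) = 634.3 kJ/mol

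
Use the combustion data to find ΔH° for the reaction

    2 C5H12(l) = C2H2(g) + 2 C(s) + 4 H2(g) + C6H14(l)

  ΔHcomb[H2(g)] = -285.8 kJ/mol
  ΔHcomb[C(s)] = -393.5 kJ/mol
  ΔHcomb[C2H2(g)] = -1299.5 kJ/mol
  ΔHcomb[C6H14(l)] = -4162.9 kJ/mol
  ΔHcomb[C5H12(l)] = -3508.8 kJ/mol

ΔH° = 375.0 kJ/mol

With combustion enthalpies, reactants minus products:
= [2·(-3508.8)] − [1·(-1299.5) + 2·(-393.5) + 4·(-285.8) + 1·(-4162.9)]
= 375.0 kJ/mol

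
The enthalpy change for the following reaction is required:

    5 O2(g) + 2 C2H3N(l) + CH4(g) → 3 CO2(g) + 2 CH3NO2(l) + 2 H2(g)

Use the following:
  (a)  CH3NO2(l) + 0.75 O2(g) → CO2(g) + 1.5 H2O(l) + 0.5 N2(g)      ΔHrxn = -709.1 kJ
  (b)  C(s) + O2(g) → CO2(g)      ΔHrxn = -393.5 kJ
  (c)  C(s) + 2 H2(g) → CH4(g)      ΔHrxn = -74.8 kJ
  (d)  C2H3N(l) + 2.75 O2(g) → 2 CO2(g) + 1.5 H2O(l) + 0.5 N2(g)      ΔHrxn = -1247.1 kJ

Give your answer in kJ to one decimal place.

(a) reversed and × 2 (reverse to put CH3NO2(l) on the product side; scale by 2 for the 2 CH3NO2(l)): (-2)·(-709.1) = +1418.2 kJ
(b) as written: -393.5 kJ
(c) reversed (reverse to put CH4(g) on the reactant side): +74.8 kJ
(d) × 2 (×2 to match 2 C2H3N(l) in the target): (2)·(-1247.1) = -2494.2 kJ
Combining the equations, ΔHrxn = (-2)·(-709.1) + (1)·(-393.5) + (-1)·(-74.8) + (2)·(-1247.1) = -1394.7 kJ

ΔHrxn = -1394.7 kJ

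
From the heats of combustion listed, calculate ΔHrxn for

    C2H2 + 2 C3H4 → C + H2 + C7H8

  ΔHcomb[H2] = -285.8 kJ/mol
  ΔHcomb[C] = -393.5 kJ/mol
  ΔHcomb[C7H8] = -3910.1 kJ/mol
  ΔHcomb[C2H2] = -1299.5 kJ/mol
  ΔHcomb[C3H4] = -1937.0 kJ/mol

With combustion enthalpies, reactants minus products:
= [1·(-1299.5) + 2·(-1937.0)] − [1·(-393.5) + 1·(-285.8) + 1·(-3910.1)]
= -584.1 kJ/mol

ΔHrxn = -584.1 kJ/mol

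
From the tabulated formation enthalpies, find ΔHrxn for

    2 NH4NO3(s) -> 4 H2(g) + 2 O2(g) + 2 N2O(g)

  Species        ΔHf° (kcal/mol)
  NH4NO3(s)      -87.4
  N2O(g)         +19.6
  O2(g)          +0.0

ΔH°rxn = Σ nΔHf°(products) − Σ nΔHf°(reactants).
Products: 4·(+0.0) + 2·(+0.0) + 2·(+19.6) = +39.2
Reactants: 2·(-87.4) = -174.8
ΔHrxn = (+39.2) − (-174.8) = 214.0 kcal/mol

ΔHrxn = 214.0 kcal/mol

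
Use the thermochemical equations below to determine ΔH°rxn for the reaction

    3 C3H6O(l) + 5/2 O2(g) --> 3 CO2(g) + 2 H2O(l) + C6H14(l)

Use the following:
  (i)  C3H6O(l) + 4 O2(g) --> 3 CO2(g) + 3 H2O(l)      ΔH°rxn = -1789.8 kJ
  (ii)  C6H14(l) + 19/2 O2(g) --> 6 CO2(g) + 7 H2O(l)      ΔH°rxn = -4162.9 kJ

ΔH°rxn = -1206.5 kJ

(i) × 3: (3)·(-1789.8) = -5369.4 kJ
(ii) reversed: +4162.9 kJ
Summing the manipulated equations, ΔH°rxn = (-5369.4) + (+4162.9) = -1206.5 kJ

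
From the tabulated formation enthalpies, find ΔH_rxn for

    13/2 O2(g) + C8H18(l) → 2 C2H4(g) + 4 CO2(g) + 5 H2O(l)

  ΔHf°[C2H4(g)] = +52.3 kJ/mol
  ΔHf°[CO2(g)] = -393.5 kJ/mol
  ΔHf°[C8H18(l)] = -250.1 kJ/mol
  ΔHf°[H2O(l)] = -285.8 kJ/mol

ΔH°rxn = Σ nΔHf°(products) − Σ nΔHf°(reactants).
Products: 2·(+52.3) + 4·(-393.5) + 5·(-285.8) = -2898.4
Reactants: 13/2·(+0.0) + 1·(-250.1) = -250.1
ΔH_rxn = (-2898.4) − (-250.1) = -2648.3 kJ/mol

ΔH_rxn = -2648.3 kJ/mol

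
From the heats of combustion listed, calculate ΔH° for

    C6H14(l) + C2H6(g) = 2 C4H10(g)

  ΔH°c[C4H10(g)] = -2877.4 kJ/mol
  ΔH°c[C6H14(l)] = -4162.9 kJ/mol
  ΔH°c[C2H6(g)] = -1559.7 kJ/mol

Using ΔH = Σ nΔHc°(reactants) − Σ nΔHc°(products):
= [1·(-4162.9) + 1·(-1559.7)] − [2·(-2877.4)]
= 32.2 kJ/mol

ΔH° = 32.2 kJ/mol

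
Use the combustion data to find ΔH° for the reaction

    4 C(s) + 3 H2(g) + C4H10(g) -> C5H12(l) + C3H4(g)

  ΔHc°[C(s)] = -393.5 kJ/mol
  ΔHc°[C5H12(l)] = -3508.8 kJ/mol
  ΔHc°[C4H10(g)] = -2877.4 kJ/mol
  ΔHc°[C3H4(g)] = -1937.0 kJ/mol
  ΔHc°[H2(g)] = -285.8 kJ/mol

ΔH° = 137.0 kJ/mol

With combustion enthalpies, reactants minus products:
= [4·(-393.5) + 3·(-285.8) + 1·(-2877.4)] − [1·(-3508.8) + 1·(-1937.0)]
= 137.0 kJ/mol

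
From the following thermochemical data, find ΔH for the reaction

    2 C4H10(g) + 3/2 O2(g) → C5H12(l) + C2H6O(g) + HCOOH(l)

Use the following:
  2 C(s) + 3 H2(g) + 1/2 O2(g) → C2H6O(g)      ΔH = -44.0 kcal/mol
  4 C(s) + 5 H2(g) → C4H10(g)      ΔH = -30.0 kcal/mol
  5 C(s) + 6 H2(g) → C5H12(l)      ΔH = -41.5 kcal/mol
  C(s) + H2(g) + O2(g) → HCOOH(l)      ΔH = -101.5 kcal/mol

ΔH = -127.0 kcal/mol

equation 1 as written (C2H6O(g) already on the product side): -44.0 kcal/mol
equation 2 reversed and × 2 (C4H10(g) must end up as a reactant; scale by 2 for the 2 C4H10(g)): (-2)·(-30.0) = +60.0 kcal/mol
equation 3 as written (C5H12(l) already on the product side): -41.5 kcal/mol
equation 4 as written (HCOOH(l) already on the product side): -101.5 kcal/mol
Summing the manipulated equations, ΔH = (-44.0) + (+60.0) + (-41.5) + (-101.5) = -127.0 kcal/mol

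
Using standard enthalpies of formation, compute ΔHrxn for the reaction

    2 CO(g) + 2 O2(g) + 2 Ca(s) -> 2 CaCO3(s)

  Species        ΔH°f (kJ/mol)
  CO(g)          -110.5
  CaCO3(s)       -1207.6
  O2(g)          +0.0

ΔHrxn = -2194.2 kJ/mol

ΔH°rxn = Σ nΔHf°(products) − Σ nΔHf°(reactants).
Products: 2·(-1207.6) = -2415.2
Reactants: 2·(-110.5) + 2·(+0.0) + 2·(+0.0) = -221.0
ΔHrxn = (-2415.2) − (-221.0) = -2194.2 kJ/mol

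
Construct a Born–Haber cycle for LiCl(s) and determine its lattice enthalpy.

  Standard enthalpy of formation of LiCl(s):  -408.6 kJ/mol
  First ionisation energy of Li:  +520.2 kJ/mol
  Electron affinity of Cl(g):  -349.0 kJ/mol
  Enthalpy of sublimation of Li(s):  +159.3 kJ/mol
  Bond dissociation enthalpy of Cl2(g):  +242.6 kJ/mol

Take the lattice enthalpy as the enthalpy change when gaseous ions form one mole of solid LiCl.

ΔHf° = 1·ΔHsub + 1·(ΣIE) + 1/2·D(Cl2) + 1·EA + U
-408.6 = 1·(+159.3) + 1·(+520.2) + 1/2·(+242.6) + 1·(-349.0) + U
U = -408.6 − (+451.8) = -860.4 kJ/mol

U = -860.4 kJ/mol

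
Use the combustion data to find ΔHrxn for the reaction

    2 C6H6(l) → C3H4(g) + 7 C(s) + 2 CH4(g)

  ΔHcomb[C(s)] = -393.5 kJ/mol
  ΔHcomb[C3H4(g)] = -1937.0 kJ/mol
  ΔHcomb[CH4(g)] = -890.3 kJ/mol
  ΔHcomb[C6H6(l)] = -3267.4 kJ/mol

With combustion enthalpies, reactants minus products:
= [2·(-3267.4)] − [1·(-1937.0) + 7·(-393.5) + 2·(-890.3)]
= -62.7 kJ/mol

ΔHrxn = -62.7 kJ/mol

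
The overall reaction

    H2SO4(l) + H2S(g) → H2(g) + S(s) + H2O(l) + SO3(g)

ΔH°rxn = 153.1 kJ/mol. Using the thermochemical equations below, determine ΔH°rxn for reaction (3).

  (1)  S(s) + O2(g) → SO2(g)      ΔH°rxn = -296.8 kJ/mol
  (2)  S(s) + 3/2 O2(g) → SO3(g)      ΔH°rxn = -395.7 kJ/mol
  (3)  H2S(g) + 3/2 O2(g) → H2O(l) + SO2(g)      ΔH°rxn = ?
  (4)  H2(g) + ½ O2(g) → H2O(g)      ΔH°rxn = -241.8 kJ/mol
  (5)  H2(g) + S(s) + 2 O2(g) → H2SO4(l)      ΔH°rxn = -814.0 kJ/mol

ΔH°rxn = -562.0 kJ/mol

(1) reversed: +296.8 kJ/mol
(2) as written: -395.7 kJ/mol
(3) as written: contributes x
(4): not needed.
(5) reversed: +814.0 kJ/mol
+153.1 = (+296.8) + (-395.7) + (+814.0) + x
x = (+153.1 − (+715.1)) / (1) = -562.0 kJ/mol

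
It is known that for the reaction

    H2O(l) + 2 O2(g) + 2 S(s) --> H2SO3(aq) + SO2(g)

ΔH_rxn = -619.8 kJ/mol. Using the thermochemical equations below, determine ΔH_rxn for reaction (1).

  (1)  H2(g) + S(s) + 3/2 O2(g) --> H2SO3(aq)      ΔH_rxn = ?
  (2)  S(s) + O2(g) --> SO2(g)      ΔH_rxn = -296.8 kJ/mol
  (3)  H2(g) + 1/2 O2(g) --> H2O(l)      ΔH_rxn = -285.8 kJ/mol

(1) as written (H2SO3(aq) already on the product side): contributes x
(2) as written (SO2(g) already on the product side): -296.8 kJ/mol
(3) reversed (reverse to put H2O(l) on the reactant side): +285.8 kJ/mol
-619.8 = (-296.8) + (+285.8) + x
x = (-619.8 − (-11.0)) / (1) = -608.8 kJ/mol

ΔH_rxn = -608.8 kJ/mol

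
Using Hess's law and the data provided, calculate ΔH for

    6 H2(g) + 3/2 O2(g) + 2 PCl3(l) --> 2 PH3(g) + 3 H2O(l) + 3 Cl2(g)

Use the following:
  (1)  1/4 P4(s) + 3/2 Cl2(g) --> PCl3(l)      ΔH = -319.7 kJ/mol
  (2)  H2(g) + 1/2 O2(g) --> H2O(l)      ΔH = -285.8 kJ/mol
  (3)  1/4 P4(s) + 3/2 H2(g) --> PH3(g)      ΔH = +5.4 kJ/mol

ΔH = -207.2 kJ/mol

(1) reversed and × 2 (PCl3(l) must end up as a reactant; ×2 to match 2 PCl3(l) in the target): (-2)·(-319.7) = +639.4 kJ/mol
(2) × 3 (scale by 3 for the 3 H2O(l)): (3)·(-285.8) = -857.4 kJ/mol
(3) × 2 (×2 to match 2 PH3(g) in the target): (2)·(+5.4) = +10.8 kJ/mol
Combining the equations, ΔH = (+639.4) + (-857.4) + (+10.8) = -207.2 kJ/mol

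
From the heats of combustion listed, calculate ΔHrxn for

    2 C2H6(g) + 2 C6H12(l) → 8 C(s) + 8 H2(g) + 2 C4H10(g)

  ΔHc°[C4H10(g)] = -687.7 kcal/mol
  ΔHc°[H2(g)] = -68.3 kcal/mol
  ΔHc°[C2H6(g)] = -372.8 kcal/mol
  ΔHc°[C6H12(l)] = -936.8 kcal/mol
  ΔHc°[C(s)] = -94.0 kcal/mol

With combustion enthalpies, reactants minus products:
= [2·(-372.8) + 2·(-936.8)] − [8·(-94.0) + 8·(-68.3) + 2·(-687.7)]
= 54.6 kcal/mol

ΔHrxn = 54.6 kcal/mol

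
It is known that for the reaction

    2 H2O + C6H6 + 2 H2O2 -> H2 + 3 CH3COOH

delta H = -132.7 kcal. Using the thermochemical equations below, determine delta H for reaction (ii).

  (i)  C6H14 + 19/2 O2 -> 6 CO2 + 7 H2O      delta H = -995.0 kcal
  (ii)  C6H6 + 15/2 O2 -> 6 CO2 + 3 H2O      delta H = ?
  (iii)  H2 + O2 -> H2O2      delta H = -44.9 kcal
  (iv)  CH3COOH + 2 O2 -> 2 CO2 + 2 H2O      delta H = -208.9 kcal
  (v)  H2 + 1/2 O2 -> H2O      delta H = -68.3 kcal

(i): not needed (C6H14 appears nowhere else).
(ii) as written (C6H6 already on the reactant side): contributes x
(iii) reversed and × 2 (H2O2 must end up as a reactant; ×2 to match 2 H2O2 in the target): (-2)·(-44.9) = +89.8 kcal
(iv) reversed and × 3 (reverse to put CH3COOH on the product side; ×3 to match 3 CH3COOH in the target): (-3)·(-208.9) = +626.7 kcal
(v) as written: -68.3 kcal
-132.7 = (+89.8) + (+626.7) + (-68.3) + x
x = (-132.7 − (+648.2)) / (1) = -780.9 kcal

delta H = -780.9 kcal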